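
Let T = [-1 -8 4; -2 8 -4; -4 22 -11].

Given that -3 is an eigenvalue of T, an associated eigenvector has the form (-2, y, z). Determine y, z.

0, 1

We need (T + 3I)v = 0.
T + 3I = [[2, -8, 4], [-2, 11, -4], [-4, 22, -8]].
Row 1: (2)·-2 + (-8)·y + (4)·z = 0
Row 2: (-2)·-2 + (11)·y + (-4)·z = 0
Row 3: (-4)·-2 + (22)·y + (-8)·z = 0
Solving gives y = 0, z = 1.
Check: T·(-2, 0, 1) = (6, 0, -3) = -3·(-2, 0, 1).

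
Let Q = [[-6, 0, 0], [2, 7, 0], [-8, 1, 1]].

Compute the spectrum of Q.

-6, 1, 7

Q is lower triangular, so its eigenvalues are the diagonal entries.
Diagonal: -6, 7, 1.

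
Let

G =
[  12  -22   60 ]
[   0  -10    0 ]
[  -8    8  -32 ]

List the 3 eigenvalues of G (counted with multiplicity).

Set up det(λI - G) = 0.
Expanding along the first row, p(λ) = λ^3 + 30λ^2 + 296λ + 960.
Try λ = -12: p(-12) = 0, so -12 is a root.
Dividing by (λ + 12) leaves λ^2 + 18λ + 80.
The quadratic factors as (λ + 10)·(λ + 8).
Eigenvalues: -12, -10, -8.

-12, -10, -8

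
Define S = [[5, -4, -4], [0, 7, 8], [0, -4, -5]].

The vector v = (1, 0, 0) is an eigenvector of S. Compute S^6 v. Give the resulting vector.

First find the eigenvalue: Sv = (5, 0, 0) = 5·(1, 0, 0), so λ = 5.
Then S^6 v = λ^6·v = 5^6·(1, 0, 0) = 15625·(1, 0, 0) = (15625, 0, 0).

(15625, 0, 0)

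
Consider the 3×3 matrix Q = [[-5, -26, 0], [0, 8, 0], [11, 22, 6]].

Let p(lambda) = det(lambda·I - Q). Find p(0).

240

p(0) = det(0·I − Q) = det(−Q) = (−1)^3·det(Q).
det(Q) = -240, so p(0) = 240.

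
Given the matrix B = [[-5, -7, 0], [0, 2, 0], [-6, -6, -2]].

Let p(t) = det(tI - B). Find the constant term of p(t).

-20

p(t) = t^3 + 5t^2 - 4t - 20.
The constant term is -20.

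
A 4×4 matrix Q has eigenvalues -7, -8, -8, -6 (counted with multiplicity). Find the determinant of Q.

2688

det(Q) is the product of the eigenvalues: (-7) · (-8) · (-8) · (-6) = 2688.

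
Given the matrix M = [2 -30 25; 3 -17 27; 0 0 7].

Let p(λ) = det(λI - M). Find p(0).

p(0) = det(0·I − M) = det(−M) = (−1)^3·det(M).
det(M) = 392, so p(0) = -392.

-392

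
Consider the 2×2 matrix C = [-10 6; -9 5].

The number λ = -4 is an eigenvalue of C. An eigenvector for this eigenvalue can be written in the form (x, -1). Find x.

-1

We need (C + 4I)v = 0.
C + 4I = [[-6, 6], [-9, 9]].
Row 1: (-6)·x + (6)·-1 = 0
Row 2: (-9)·x + (9)·-1 = 0
Solving gives x = -1.
Check: C·(-1, -1) = (4, 4) = -4·(-1, -1).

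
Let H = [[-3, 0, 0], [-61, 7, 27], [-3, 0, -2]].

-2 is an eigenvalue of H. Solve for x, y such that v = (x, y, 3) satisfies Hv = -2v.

0, -9

We need (H + 2I)v = 0.
H + 2I = [[-1, 0, 0], [-61, 9, 27], [-3, 0, 0]].
Row 1: (-1)·x + (0)·y + (0)·3 = 0
Row 2: (-61)·x + (9)·y + (27)·3 = 0
Row 3: (-3)·x + (0)·y + (0)·3 = 0
Solving gives x = 0, y = -9.
Check: H·(0, -9, 3) = (0, 18, -6) = -2·(0, -9, 3).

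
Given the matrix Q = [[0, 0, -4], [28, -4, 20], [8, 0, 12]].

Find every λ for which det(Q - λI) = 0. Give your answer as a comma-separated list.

-4, 4, 8

Compute the characteristic polynomial p(t) = det(tI - Q).
Cofactor expansion gives p(t) = t^3 - 8t^2 - 16t + 128.
Rational-root test: t = -4 gives p(-4) = 0.
Dividing by (t + 4) leaves t^2 - 12t + 32.
The quadratic factors as (t - 4)·(t - 8).
Eigenvalues: -4, 4, 8.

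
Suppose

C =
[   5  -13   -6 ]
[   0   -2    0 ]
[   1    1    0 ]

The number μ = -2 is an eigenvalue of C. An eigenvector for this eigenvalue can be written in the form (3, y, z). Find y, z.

3, -3

We need (C + 2I)v = 0.
C + 2I = [[7, -13, -6], [0, 0, 0], [1, 1, 2]].
Row 1: (7)·3 + (-13)·y + (-6)·z = 0
Row 2: (0)·3 + (0)·y + (0)·z = 0
Row 3: (1)·3 + (1)·y + (2)·z = 0
Solving gives y = 3, z = -3.
Check: C·(3, 3, -3) = (-6, -6, 6) = -2·(3, 3, -3).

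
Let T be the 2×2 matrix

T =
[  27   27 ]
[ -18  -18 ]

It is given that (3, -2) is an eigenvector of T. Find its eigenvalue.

Compute Tv: T·(3, -2) = (27, -18).
Since Tv = λv, compare component 1: 27 = λ·3, so λ = 9.

9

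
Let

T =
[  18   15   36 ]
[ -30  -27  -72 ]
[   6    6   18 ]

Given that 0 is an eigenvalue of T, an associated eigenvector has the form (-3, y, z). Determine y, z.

We need (T)v = 0.
T = [[18, 15, 36], [-30, -27, -72], [6, 6, 18]].
Row 1: (18)·-3 + (15)·y + (36)·z = 0
Row 2: (-30)·-3 + (-27)·y + (-72)·z = 0
Row 3: (6)·-3 + (6)·y + (18)·z = 0
Solving gives y = 6, z = -1.
Check: T·(-3, 6, -1) = (0, 0, 0) = 0·(-3, 6, -1).

6, -1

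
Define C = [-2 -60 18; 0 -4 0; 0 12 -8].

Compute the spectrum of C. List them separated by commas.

Compute the characteristic polynomial p(t) = det(tI - C).
Expanding the 3×3 determinant: p(t) = t^3 + 14t^2 + 56t + 64.
Since p(-2) = 0, t = -2 is a root.
Factor out (t + 2): p(t) = (t + 2)·(t^2 + 12t + 32).
The quadratic factors as (t + 8)·(t + 4).
Eigenvalues: -8, -4, -2.

-8, -4, -2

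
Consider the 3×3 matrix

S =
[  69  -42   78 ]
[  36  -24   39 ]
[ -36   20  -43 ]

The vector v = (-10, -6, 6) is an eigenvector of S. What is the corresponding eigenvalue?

-3

Compute Sv: S·(-10, -6, 6) = (30, 18, -18).
Since Sv = λv, compare component 1: 30 = λ·-10, so λ = -3.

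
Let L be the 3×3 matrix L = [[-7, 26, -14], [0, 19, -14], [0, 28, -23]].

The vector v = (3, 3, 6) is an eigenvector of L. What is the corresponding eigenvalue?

Compute Lv: L·(3, 3, 6) = (-27, -27, -54).
Since Lv = λv, compare component 1: -27 = λ·3, so λ = -9.

-9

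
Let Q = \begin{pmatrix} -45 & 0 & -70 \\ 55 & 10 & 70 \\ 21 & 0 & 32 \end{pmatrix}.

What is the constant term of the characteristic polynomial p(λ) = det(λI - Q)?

-300

p(0) = det(0·I − Q) = det(−Q) = (−1)^3·det(Q).
det(Q) = 300, so p(0) = -300.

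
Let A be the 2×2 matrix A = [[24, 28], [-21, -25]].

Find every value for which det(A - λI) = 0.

det(A - λI) = (24 - λ)(-25 - λ) - (28)·(-21) = λ^2 + λ - 12.
This factors as (λ + 4)·(λ - 3) = 0.
Eigenvalues: -4, 3.

-4, 3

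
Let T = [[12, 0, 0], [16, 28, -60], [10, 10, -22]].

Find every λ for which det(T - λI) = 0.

Set up det(lambda·I - T) = 0.
Expanding along the first row, p(lambda) = lambda^3 - 18·lambda^2 + 56·lambda + 192.
Rational-root test: lambda = 8 gives p(8) = 0.
Dividing by (lambda - 8) leaves lambda^2 - 10·lambda - 24.
The quadratic factors as (lambda + 2)·(lambda - 12).
Eigenvalues: -2, 8, 12.

-2, 8, 12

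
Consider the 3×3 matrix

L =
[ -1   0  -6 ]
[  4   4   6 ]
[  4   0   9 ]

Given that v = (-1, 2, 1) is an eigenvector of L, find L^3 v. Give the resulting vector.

First find the eigenvalue: Lv = (-5, 10, 5) = 5·(-1, 2, 1), so λ = 5.
Then L^3 v = λ^3·v = 5^3·(-1, 2, 1) = 125·(-1, 2, 1) = (-125, 250, 125).

(-125, 250, 125)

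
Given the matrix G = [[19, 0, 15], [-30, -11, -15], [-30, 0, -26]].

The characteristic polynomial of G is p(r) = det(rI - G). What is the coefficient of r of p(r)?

p(r) = r^3 + 18r^2 + 33r - 484.
The coefficient of r is 33.

33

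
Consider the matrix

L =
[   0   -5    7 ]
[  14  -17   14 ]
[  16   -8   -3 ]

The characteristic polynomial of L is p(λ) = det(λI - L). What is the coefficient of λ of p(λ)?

p(λ) = λ^3 + 20λ^2 + 121λ + 210.
The coefficient of λ is 121.

121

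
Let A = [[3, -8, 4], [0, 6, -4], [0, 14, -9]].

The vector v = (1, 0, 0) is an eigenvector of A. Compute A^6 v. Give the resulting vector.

First find the eigenvalue: Av = (3, 0, 0) = 3·(1, 0, 0), so λ = 3.
Then A^6 v = λ^6·v = 3^6·(1, 0, 0) = 729·(1, 0, 0) = (729, 0, 0).

(729, 0, 0)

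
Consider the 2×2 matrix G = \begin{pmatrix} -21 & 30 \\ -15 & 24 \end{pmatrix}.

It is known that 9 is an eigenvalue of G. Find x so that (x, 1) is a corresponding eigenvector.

We need (G - 9I)v = 0.
G - 9I = [[-30, 30], [-15, 15]].
Row 1: (-30)·x + (30)·1 = 0
Row 2: (-15)·x + (15)·1 = 0
Solving gives x = 1.
Check: G·(1, 1) = (9, 9) = 9·(1, 1).

1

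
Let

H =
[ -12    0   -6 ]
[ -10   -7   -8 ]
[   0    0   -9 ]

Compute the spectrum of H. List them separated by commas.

Compute the characteristic polynomial p(s) = det(sI - H).
Cofactor expansion gives p(s) = s^3 + 28s^2 + 255s + 756.
Try s = -7: p(-7) = 0, so -7 is a root.
Factor out (s + 7): p(s) = (s + 7)·(s^2 + 21s + 108).
The quadratic factors as (s + 12)·(s + 9).
Eigenvalues: -12, -9, -7.

-12, -9, -7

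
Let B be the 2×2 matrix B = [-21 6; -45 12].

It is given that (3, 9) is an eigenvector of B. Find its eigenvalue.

-3

Compute Bv: B·(3, 9) = (-9, -27).
Since Bv = λv, compare component 1: -9 = λ·3, so λ = -3.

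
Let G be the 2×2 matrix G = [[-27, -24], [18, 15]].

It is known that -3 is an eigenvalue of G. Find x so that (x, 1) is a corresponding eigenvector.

We need (G + 3I)v = 0.
G + 3I = [[-24, -24], [18, 18]].
Row 1: (-24)·x + (-24)·1 = 0
Row 2: (18)·x + (18)·1 = 0
Solving gives x = -1.
Check: G·(-1, 1) = (3, -3) = -3·(-1, 1).

-1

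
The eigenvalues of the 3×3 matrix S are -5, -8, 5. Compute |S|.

200

det(S) is the product of the eigenvalues: (-5) · (-8) · (5) = 200.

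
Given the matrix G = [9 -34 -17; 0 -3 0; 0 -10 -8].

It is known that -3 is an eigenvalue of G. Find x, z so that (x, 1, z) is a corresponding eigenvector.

We need (G + 3I)v = 0.
G + 3I = [[12, -34, -17], [0, 0, 0], [0, -10, -5]].
Row 1: (12)·x + (-34)·1 + (-17)·z = 0
Row 2: (0)·x + (0)·1 + (0)·z = 0
Row 3: (0)·x + (-10)·1 + (-5)·z = 0
Solving gives x = 0, z = -2.
Check: G·(0, 1, -2) = (0, -3, 6) = -3·(0, 1, -2).

0, -2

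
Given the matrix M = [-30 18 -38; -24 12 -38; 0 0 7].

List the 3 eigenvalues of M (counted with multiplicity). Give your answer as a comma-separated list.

Set up det(rI - M) = 0.
Expanding the 3×3 determinant: p(r) = r^3 + 11r^2 - 54r - 504.
Since p(7) = 0, r = 7 is a root.
Dividing by (r - 7) leaves r^2 + 18r + 72.
The quadratic factors as (r + 12)·(r + 6).
Eigenvalues: -12, -6, 7.

-12, -6, 7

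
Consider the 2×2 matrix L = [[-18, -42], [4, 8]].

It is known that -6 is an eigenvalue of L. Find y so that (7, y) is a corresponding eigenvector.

-2

We need (L + 6I)v = 0.
L + 6I = [[-12, -42], [4, 14]].
Row 1: (-12)·7 + (-42)·y = 0
Row 2: (4)·7 + (14)·y = 0
Solving gives y = -2.
Check: L·(7, -2) = (-42, 12) = -6·(7, -2).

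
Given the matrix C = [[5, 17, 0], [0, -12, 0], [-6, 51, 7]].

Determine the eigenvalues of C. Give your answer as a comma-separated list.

Set up det(λI - C) = 0.
Cofactor expansion gives p(λ) = λ^3 - 109λ + 420.
Rational-root test: λ = 5 gives p(5) = 0.
Factor out (λ - 5): p(λ) = (λ - 5)·(λ^2 + 5λ - 84).
The quadratic factors as (λ + 12)·(λ - 7).
Eigenvalues: -12, 5, 7.

-12, 5, 7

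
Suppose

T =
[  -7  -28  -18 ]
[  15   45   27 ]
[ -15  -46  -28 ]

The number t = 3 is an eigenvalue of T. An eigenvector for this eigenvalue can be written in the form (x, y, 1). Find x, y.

We need (T - 3I)v = 0.
T - 3I = [[-10, -28, -18], [15, 42, 27], [-15, -46, -31]].
Row 1: (-10)·x + (-28)·y + (-18)·1 = 0
Row 2: (15)·x + (42)·y + (27)·1 = 0
Row 3: (-15)·x + (-46)·y + (-31)·1 = 0
Solving gives x = 1, y = -1.
Check: T·(1, -1, 1) = (3, -3, 3) = 3·(1, -1, 1).

1, -1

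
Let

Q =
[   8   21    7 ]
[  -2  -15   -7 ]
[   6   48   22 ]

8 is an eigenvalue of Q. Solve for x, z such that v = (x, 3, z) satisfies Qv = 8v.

We need (Q - 8I)v = 0.
Q - 8I = [[0, 21, 7], [-2, -23, -7], [6, 48, 14]].
Row 1: (0)·x + (21)·3 + (7)·z = 0
Row 2: (-2)·x + (-23)·3 + (-7)·z = 0
Row 3: (6)·x + (48)·3 + (14)·z = 0
Solving gives x = -3, z = -9.
Check: Q·(-3, 3, -9) = (-24, 24, -72) = 8·(-3, 3, -9).

-3, -9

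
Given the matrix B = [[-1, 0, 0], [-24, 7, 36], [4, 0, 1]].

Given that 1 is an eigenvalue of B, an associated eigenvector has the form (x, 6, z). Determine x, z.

We need (B - 1I)v = 0.
B - 1I = [[-2, 0, 0], [-24, 6, 36], [4, 0, 0]].
Row 1: (-2)·x + (0)·6 + (0)·z = 0
Row 2: (-24)·x + (6)·6 + (36)·z = 0
Row 3: (4)·x + (0)·6 + (0)·z = 0
Solving gives x = 0, z = -1.
Check: B·(0, 6, -1) = (0, 6, -1) = 1·(0, 6, -1).

0, -1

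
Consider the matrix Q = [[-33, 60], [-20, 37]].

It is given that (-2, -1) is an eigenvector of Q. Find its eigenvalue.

Compute Qv: Q·(-2, -1) = (6, 3).
Since Qv = λv, compare component 1: 6 = λ·-2, so λ = -3.

-3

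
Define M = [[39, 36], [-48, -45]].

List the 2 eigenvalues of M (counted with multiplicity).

-9, 3

det(M - μI) = (39 - μ)(-45 - μ) - (36)·(-48) = μ^2 + 6μ - 27.
This factors as (μ + 9)·(μ - 3) = 0.
Eigenvalues: -9, 3.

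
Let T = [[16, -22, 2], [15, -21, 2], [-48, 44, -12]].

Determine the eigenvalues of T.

Set up det(tI - T) = 0.
Expanding along the first row, p(t) = t^3 + 17t^2 + 62t - 80.
Since p(-10) = 0, t = -10 is a root.
Factor out (t + 10): p(t) = (t + 10)·(t^2 + 7t - 8).
The quadratic factors as (t + 8)·(t - 1).
Eigenvalues: -10, -8, 1.

-10, -8, 1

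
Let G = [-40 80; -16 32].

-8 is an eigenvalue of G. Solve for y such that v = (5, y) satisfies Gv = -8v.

We need (G + 8I)v = 0.
G + 8I = [[-32, 80], [-16, 40]].
Row 1: (-32)·5 + (80)·y = 0
Row 2: (-16)·5 + (40)·y = 0
Solving gives y = 2.
Check: G·(5, 2) = (-40, -16) = -8·(5, 2).

2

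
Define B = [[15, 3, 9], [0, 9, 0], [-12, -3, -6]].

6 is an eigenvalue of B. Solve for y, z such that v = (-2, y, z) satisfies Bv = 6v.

0, 2

We need (B - 6I)v = 0.
B - 6I = [[9, 3, 9], [0, 3, 0], [-12, -3, -12]].
Row 1: (9)·-2 + (3)·y + (9)·z = 0
Row 2: (0)·-2 + (3)·y + (0)·z = 0
Row 3: (-12)·-2 + (-3)·y + (-12)·z = 0
Solving gives y = 0, z = 2.
Check: B·(-2, 0, 2) = (-12, 0, 12) = 6·(-2, 0, 2).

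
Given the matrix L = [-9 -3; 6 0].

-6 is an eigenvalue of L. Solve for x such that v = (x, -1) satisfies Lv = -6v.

We need (L + 6I)v = 0.
L + 6I = [[-3, -3], [6, 6]].
Row 1: (-3)·x + (-3)·-1 = 0
Row 2: (6)·x + (6)·-1 = 0
Solving gives x = 1.
Check: L·(1, -1) = (-6, 6) = -6·(1, -1).

1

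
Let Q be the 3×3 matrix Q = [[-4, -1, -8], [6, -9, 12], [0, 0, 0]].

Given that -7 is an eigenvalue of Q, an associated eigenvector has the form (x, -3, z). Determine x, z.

We need (Q + 7I)v = 0.
Q + 7I = [[3, -1, -8], [6, -2, 12], [0, 0, 7]].
Row 1: (3)·x + (-1)·-3 + (-8)·z = 0
Row 2: (6)·x + (-2)·-3 + (12)·z = 0
Row 3: (0)·x + (0)·-3 + (7)·z = 0
Solving gives x = -1, z = 0.
Check: Q·(-1, -3, 0) = (7, 21, 0) = -7·(-1, -3, 0).

-1, 0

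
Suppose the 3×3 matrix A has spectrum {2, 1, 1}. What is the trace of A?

4

trace(A) is the sum of the eigenvalues: (2) + (1) + (1) = 4.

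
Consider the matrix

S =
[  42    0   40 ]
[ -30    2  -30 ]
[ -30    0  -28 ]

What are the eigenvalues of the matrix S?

Set up det(tI - S) = 0.
Expanding the 3×3 determinant: p(t) = t^3 - 16t^2 + 52t - 48.
Since p(2) = 0, t = 2 is a root.
Factor out (t - 2): p(t) = (t - 2)·(t^2 - 14t + 24).
The quadratic factors as (t - 2)·(t - 12).
Eigenvalues: 2, 2, 12.

2, 2, 12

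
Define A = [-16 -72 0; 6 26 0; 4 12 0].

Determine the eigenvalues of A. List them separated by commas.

Set up det(tI - A) = 0.
Expanding the 3×3 determinant: p(t) = t^3 - 10t^2 + 16t.
Since p(2) = 0, t = 2 is a root.
Dividing by (t - 2) leaves t^2 - 8t.
The quadratic factors as t·(t - 8).
Eigenvalues: 0, 2, 8.

0, 2, 8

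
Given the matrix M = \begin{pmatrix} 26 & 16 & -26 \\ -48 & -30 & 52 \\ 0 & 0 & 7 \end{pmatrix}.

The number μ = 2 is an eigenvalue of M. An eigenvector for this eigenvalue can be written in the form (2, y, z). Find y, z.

-3, 0

We need (M - 2I)v = 0.
M - 2I = [[24, 16, -26], [-48, -32, 52], [0, 0, 5]].
Row 1: (24)·2 + (16)·y + (-26)·z = 0
Row 2: (-48)·2 + (-32)·y + (52)·z = 0
Row 3: (0)·2 + (0)·y + (5)·z = 0
Solving gives y = -3, z = 0.
Check: M·(2, -3, 0) = (4, -6, 0) = 2·(2, -3, 0).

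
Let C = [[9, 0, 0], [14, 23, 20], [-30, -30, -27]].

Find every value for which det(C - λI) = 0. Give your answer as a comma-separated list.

-7, 3, 9

Set up det(λI - C) = 0.
Expanding along the first row, p(λ) = λ^3 - 5λ^2 - 57λ + 189.
Try λ = -7: p(-7) = 0, so -7 is a root.
Factor out (λ + 7): p(λ) = (λ + 7)·(λ^2 - 12λ + 27).
The quadratic factors as (λ - 3)·(λ - 9).
Eigenvalues: -7, 3, 9.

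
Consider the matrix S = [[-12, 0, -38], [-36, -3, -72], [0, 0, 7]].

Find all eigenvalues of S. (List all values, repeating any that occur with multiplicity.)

-12, -3, 7

Compute the characteristic polynomial p(s) = det(sI - S).
Expanding the 3×3 determinant: p(s) = s^3 + 8s^2 - 69s - 252.
Try s = 7: p(7) = 0, so 7 is a root.
Dividing by (s - 7) leaves s^2 + 15s + 36.
The quadratic factors as (s + 12)·(s + 3).
Eigenvalues: -12, -3, 7.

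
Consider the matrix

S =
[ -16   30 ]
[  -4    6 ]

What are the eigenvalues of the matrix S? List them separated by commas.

-6, -4

det(S - rI) = (-16 - r)(6 - r) - (30)·(-4) = r^2 + 10r + 24.
This factors as (r + 6)·(r + 4) = 0.
Eigenvalues: -6, -4.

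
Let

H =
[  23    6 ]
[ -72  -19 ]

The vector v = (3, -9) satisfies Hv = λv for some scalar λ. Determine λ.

5

Compute Hv: H·(3, -9) = (15, -45).
Since Hv = λv, compare component 1: 15 = λ·3, so λ = 5.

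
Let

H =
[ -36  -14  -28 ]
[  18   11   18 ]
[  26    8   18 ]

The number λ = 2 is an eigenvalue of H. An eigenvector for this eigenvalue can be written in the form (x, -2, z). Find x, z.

We need (H - 2I)v = 0.
H - 2I = [[-38, -14, -28], [18, 9, 18], [26, 8, 16]].
Row 1: (-38)·x + (-14)·-2 + (-28)·z = 0
Row 2: (18)·x + (9)·-2 + (18)·z = 0
Row 3: (26)·x + (8)·-2 + (16)·z = 0
Solving gives x = 0, z = 1.
Check: H·(0, -2, 1) = (0, -4, 2) = 2·(0, -2, 1).

0, 1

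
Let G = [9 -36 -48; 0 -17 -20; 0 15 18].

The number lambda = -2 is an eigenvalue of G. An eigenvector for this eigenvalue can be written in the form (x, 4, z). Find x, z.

We need (G + 2I)v = 0.
G + 2I = [[11, -36, -48], [0, -15, -20], [0, 15, 20]].
Row 1: (11)·x + (-36)·4 + (-48)·z = 0
Row 2: (0)·x + (-15)·4 + (-20)·z = 0
Row 3: (0)·x + (15)·4 + (20)·z = 0
Solving gives x = 0, z = -3.
Check: G·(0, 4, -3) = (0, -8, 6) = -2·(0, 4, -3).

0, -3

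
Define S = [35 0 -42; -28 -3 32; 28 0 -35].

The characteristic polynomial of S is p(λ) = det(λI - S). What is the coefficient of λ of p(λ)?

-49

p(λ) = λ^3 + 3λ^2 - 49λ - 147.
The coefficient of λ is -49.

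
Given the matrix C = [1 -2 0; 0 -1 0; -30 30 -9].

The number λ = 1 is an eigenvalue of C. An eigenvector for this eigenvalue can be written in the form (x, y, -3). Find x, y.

We need (C - 1I)v = 0.
C - 1I = [[0, -2, 0], [0, -2, 0], [-30, 30, -10]].
Row 1: (0)·x + (-2)·y + (0)·-3 = 0
Row 2: (0)·x + (-2)·y + (0)·-3 = 0
Row 3: (-30)·x + (30)·y + (-10)·-3 = 0
Solving gives x = 1, y = 0.
Check: C·(1, 0, -3) = (1, 0, -3) = 1·(1, 0, -3).

1, 0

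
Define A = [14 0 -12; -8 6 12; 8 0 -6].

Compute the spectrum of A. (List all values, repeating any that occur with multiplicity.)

2, 6, 6

Compute the characteristic polynomial p(lambda) = det(lambda·I - A).
Expanding the 3×3 determinant: p(lambda) = lambda^3 - 14·lambda^2 + 60·lambda - 72.
Try lambda = 6: p(6) = 0, so 6 is a root.
Factor out (lambda - 6): p(lambda) = (lambda - 6)·(lambda^2 - 8·lambda + 12).
The quadratic factors as (lambda - 2)·(lambda - 6).
Eigenvalues: 2, 6, 6.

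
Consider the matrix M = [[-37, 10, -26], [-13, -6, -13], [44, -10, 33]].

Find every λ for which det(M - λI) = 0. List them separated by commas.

Compute the characteristic polynomial p(λ) = det(λI - M).
Expanding the 3×3 determinant: p(λ) = λ^3 + 10λ^2 - 53λ - 462.
Rational-root test: λ = -11 gives p(-11) = 0.
Dividing by (λ + 11) leaves λ^2 - λ - 42.
The quadratic factors as (λ + 6)·(λ - 7).
Eigenvalues: -11, -6, 7.

-11, -6, 7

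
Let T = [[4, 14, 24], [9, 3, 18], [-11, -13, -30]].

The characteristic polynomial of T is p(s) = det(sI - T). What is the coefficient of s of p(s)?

p(s) = s^3 + 23s^2 + 174s + 432.
The coefficient of s is 174.

174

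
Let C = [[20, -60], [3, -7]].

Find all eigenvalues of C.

5, 8

det(C - rI) = (20 - r)(-7 - r) - (-60)·(3) = r^2 - 13r + 40.
This factors as (r - 5)·(r - 8) = 0.
Eigenvalues: 5, 8.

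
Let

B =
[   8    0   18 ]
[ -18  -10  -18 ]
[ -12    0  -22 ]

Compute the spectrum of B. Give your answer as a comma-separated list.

Set up det(rI - B) = 0.
Expanding the 3×3 determinant: p(r) = r^3 + 24r^2 + 180r + 400.
Try r = -4: p(-4) = 0, so -4 is a root.
Factor out (r + 4): p(r) = (r + 4)·(r^2 + 20r + 100).
The quadratic factor is (r + 10)^2.
Eigenvalues: -10, -10, -4.

-10, -10, -4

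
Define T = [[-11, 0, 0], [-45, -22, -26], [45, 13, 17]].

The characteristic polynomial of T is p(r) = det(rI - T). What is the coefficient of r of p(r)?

p(r) = r^3 + 16r^2 + 19r - 396.
The coefficient of r is 19.

19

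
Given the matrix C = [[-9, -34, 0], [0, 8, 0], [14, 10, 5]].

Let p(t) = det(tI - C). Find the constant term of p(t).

p(t) = t^3 - 4t^2 - 77t + 360.
The constant term is 360.

360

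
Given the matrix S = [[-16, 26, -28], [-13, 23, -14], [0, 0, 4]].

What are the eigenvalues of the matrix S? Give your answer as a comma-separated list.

Compute the characteristic polynomial p(t) = det(tI - S).
Cofactor expansion gives p(t) = t^3 - 11t^2 - 2t + 120.
Try t = 4: p(4) = 0, so 4 is a root.
Dividing by (t - 4) leaves t^2 - 7t - 30.
The quadratic factors as (t + 3)·(t - 10).
Eigenvalues: -3, 4, 10.

-3, 4, 10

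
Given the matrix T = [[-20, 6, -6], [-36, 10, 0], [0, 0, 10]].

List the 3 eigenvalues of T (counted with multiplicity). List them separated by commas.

-8, -2, 10

Set up det(λI - T) = 0.
Expanding the 3×3 determinant: p(λ) = λ^3 - 84λ - 160.
Rational-root test: λ = -2 gives p(-2) = 0.
Factor out (λ + 2): p(λ) = (λ + 2)·(λ^2 - 2λ - 80).
The quadratic factors as (λ + 8)·(λ - 10).
Eigenvalues: -8, -2, 10.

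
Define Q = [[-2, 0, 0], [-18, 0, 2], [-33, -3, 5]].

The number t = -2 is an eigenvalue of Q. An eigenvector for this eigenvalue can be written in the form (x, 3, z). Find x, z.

1, 6

We need (Q + 2I)v = 0.
Q + 2I = [[0, 0, 0], [-18, 2, 2], [-33, -3, 7]].
Row 1: (0)·x + (0)·3 + (0)·z = 0
Row 2: (-18)·x + (2)·3 + (2)·z = 0
Row 3: (-33)·x + (-3)·3 + (7)·z = 0
Solving gives x = 1, z = 6.
Check: Q·(1, 3, 6) = (-2, -6, -12) = -2·(1, 3, 6).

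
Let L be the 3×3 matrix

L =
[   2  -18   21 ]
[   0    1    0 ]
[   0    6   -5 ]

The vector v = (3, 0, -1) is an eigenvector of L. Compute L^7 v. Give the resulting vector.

(-234375, 0, 78125)

First find the eigenvalue: Lv = (-15, 0, 5) = -5·(3, 0, -1), so λ = -5.
Then L^7 v = λ^7·v = (-5)^7·(3, 0, -1) = -78125·(3, 0, -1) = (-234375, 0, 78125).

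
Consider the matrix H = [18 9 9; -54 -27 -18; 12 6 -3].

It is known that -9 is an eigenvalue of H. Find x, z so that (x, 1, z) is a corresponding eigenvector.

We need (H + 9I)v = 0.
H + 9I = [[27, 9, 9], [-54, -18, -18], [12, 6, 6]].
Row 1: (27)·x + (9)·1 + (9)·z = 0
Row 2: (-54)·x + (-18)·1 + (-18)·z = 0
Row 3: (12)·x + (6)·1 + (6)·z = 0
Solving gives x = 0, z = -1.
Check: H·(0, 1, -1) = (0, -9, 9) = -9·(0, 1, -1).

0, -1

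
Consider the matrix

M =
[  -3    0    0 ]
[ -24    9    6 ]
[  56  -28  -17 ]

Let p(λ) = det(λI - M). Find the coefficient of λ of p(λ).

p(λ) = λ^3 + 11λ^2 + 39λ + 45.
The coefficient of λ is 39.

39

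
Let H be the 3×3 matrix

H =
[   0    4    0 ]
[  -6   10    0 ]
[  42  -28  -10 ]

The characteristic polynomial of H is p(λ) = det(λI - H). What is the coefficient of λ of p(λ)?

-76

p(λ) = λ^3 - 76λ + 240.
The coefficient of λ is -76.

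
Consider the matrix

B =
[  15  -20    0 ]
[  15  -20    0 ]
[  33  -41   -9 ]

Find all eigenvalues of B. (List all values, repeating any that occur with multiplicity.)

The characteristic polynomial is p(s) = det(sI - B).
Cofactor expansion gives p(s) = s^3 + 14s^2 + 45s.
Try s = -9: p(-9) = 0, so -9 is a root.
Factor out (s + 9): p(s) = (s + 9)·(s^2 + 5s).
The quadratic factors as (s + 5)·s.
Eigenvalues: -9, -5, 0.

-9, -5, 0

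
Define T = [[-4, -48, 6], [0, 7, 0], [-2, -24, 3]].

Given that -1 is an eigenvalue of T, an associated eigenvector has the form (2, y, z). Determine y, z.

We need (T + 1I)v = 0.
T + 1I = [[-3, -48, 6], [0, 8, 0], [-2, -24, 4]].
Row 1: (-3)·2 + (-48)·y + (6)·z = 0
Row 2: (0)·2 + (8)·y + (0)·z = 0
Row 3: (-2)·2 + (-24)·y + (4)·z = 0
Solving gives y = 0, z = 1.
Check: T·(2, 0, 1) = (-2, 0, -1) = -1·(2, 0, 1).

0, 1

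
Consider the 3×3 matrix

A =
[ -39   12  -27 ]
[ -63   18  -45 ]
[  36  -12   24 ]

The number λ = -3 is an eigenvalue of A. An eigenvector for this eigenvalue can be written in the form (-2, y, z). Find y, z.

We need (A + 3I)v = 0.
A + 3I = [[-36, 12, -27], [-63, 21, -45], [36, -12, 27]].
Row 1: (-36)·-2 + (12)·y + (-27)·z = 0
Row 2: (-63)·-2 + (21)·y + (-45)·z = 0
Row 3: (36)·-2 + (-12)·y + (27)·z = 0
Solving gives y = -6, z = 0.
Check: A·(-2, -6, 0) = (6, 18, 0) = -3·(-2, -6, 0).

-6, 0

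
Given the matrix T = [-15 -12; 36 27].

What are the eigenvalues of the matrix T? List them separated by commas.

3, 9

det(T - μI) = (-15 - μ)(27 - μ) - (-12)·(36) = μ^2 - 12μ + 27.
This factors as (μ - 3)·(μ - 9) = 0.
Eigenvalues: 3, 9.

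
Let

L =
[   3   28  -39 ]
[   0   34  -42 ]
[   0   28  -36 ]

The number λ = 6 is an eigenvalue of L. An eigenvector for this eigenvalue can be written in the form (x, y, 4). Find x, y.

4, 6

We need (L - 6I)v = 0.
L - 6I = [[-3, 28, -39], [0, 28, -42], [0, 28, -42]].
Row 1: (-3)·x + (28)·y + (-39)·4 = 0
Row 2: (0)·x + (28)·y + (-42)·4 = 0
Row 3: (0)·x + (28)·y + (-42)·4 = 0
Solving gives x = 4, y = 6.
Check: L·(4, 6, 4) = (24, 36, 24) = 6·(4, 6, 4).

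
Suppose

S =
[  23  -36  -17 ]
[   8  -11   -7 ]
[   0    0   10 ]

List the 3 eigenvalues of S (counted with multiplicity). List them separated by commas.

The characteristic polynomial is p(t) = det(tI - S).
Cofactor expansion gives p(t) = t^3 - 22t^2 + 155t - 350.
Try t = 5: p(5) = 0, so 5 is a root.
Factor out (t - 5): p(t) = (t - 5)·(t^2 - 17t + 70).
The quadratic factors as (t - 7)·(t - 10).
Eigenvalues: 5, 7, 10.

5, 7, 10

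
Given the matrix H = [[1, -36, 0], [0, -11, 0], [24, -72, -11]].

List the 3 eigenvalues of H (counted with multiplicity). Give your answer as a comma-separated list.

-11, -11, 1

Compute the characteristic polynomial p(λ) = det(λI - H).
Expanding along the first row, p(λ) = λ^3 + 21λ^2 + 99λ - 121.
Rational-root test: λ = 1 gives p(1) = 0.
Factor out (λ - 1): p(λ) = (λ - 1)·(λ^2 + 22λ + 121).
The quadratic factor is (λ + 11)^2.
Eigenvalues: -11, -11, 1.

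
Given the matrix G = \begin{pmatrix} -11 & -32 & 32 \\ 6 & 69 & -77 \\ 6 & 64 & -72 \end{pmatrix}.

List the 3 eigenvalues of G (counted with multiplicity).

Compute the characteristic polynomial p(t) = det(tI - G).
Cofactor expansion gives p(t) = t^3 + 14t^2 - 7t - 440.
Rational-root test: t = -11 gives p(-11) = 0.
Dividing by (t + 11) leaves t^2 + 3t - 40.
The quadratic factors as (t + 8)·(t - 5).
Eigenvalues: -11, -8, 5.

-11, -8, 5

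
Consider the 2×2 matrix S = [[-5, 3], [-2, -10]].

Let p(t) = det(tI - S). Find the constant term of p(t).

56

p(t) = t^2 + 15t + 56.
The constant term is 56.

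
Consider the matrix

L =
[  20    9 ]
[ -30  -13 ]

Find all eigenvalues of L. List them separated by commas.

2, 5

det(L - tI) = (20 - t)(-13 - t) - (9)·(-30) = t^2 - 7t + 10.
This factors as (t - 2)·(t - 5) = 0.
Eigenvalues: 2, 5.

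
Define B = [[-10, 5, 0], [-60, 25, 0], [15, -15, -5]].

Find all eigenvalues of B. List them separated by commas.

Set up det(μI - B) = 0.
Expanding the 3×3 determinant: p(μ) = μ^3 - 10μ^2 - 25μ + 250.
Since p(-5) = 0, μ = -5 is a root.
Factor out (μ + 5): p(μ) = (μ + 5)·(μ^2 - 15μ + 50).
The quadratic factors as (μ - 5)·(μ - 10).
Eigenvalues: -5, 5, 10.

-5, 5, 10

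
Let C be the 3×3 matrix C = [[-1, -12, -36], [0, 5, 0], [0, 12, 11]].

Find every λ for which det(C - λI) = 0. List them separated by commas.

The characteristic polynomial is p(r) = det(rI - C).
Expanding along the first row, p(r) = r^3 - 15r^2 + 39r + 55.
Since p(5) = 0, r = 5 is a root.
Factor out (r - 5): p(r) = (r - 5)·(r^2 - 10r - 11).
The quadratic factors as (r + 1)·(r - 11).
Eigenvalues: -1, 5, 11.

-1, 5, 11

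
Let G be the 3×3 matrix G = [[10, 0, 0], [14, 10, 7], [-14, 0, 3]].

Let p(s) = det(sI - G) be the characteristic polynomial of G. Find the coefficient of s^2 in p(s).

The coefficient of s^2 of det(sI - G) is −trace(G).
trace(G) = (10) + (10) + (3) = 23, so the coefficient is -23.

-23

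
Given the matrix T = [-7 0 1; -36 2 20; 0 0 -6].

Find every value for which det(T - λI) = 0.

Set up det(rI - T) = 0.
Expanding the 3×3 determinant: p(r) = r^3 + 11r^2 + 16r - 84.
Rational-root test: r = 2 gives p(2) = 0.
Dividing by (r - 2) leaves r^2 + 13r + 42.
The quadratic factors as (r + 7)·(r + 6).
Eigenvalues: -7, -6, 2.

-7, -6, 2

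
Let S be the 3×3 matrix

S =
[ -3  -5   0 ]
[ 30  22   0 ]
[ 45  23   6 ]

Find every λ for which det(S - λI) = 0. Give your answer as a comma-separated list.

The characteristic polynomial is p(λ) = det(λI - S).
Expanding the 3×3 determinant: p(λ) = λ^3 - 25λ^2 + 198λ - 504.
Since p(6) = 0, λ = 6 is a root.
Dividing by (λ - 6) leaves λ^2 - 19λ + 84.
The quadratic factors as (λ - 7)·(λ - 12).
Eigenvalues: 6, 7, 12.

6, 7, 12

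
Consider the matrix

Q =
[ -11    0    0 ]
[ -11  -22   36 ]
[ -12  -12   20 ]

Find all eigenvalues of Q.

The characteristic polynomial is p(s) = det(sI - Q).
Cofactor expansion gives p(s) = s^3 + 13s^2 + 14s - 88.
Rational-root test: s = 2 gives p(2) = 0.
Dividing by (s - 2) leaves s^2 + 15s + 44.
The quadratic factors as (s + 11)·(s + 4).
Eigenvalues: -11, -4, 2.

-11, -4, 2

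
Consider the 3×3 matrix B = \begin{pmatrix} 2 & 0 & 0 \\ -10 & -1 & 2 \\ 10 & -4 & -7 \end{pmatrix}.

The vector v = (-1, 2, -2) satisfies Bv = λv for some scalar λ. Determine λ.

2

Compute Bv: B·(-1, 2, -2) = (-2, 4, -4).
Since Bv = λv, compare component 1: -2 = λ·-1, so λ = 2.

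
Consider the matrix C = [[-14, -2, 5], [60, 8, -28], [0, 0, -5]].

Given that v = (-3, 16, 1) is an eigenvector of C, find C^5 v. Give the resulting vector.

First find the eigenvalue: Cv = (15, -80, -5) = -5·(-3, 16, 1), so λ = -5.
Then C^5 v = λ^5·v = (-5)^5·(-3, 16, 1) = -3125·(-3, 16, 1) = (9375, -50000, -3125).

(9375, -50000, -3125)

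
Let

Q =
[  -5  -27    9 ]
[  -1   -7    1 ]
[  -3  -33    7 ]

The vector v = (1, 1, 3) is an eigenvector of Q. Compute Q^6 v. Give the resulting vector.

(15625, 15625, 46875)

First find the eigenvalue: Qv = (-5, -5, -15) = -5·(1, 1, 3), so λ = -5.
Then Q^6 v = λ^6·v = (-5)^6·(1, 1, 3) = 15625·(1, 1, 3) = (15625, 15625, 46875).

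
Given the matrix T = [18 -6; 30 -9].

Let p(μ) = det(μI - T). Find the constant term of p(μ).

18

p(μ) = μ^2 - 9μ + 18.
The constant term is 18.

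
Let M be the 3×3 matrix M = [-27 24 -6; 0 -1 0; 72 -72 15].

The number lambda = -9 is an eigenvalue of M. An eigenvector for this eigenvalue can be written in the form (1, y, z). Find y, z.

We need (M + 9I)v = 0.
M + 9I = [[-18, 24, -6], [0, 8, 0], [72, -72, 24]].
Row 1: (-18)·1 + (24)·y + (-6)·z = 0
Row 2: (0)·1 + (8)·y + (0)·z = 0
Row 3: (72)·1 + (-72)·y + (24)·z = 0
Solving gives y = 0, z = -3.
Check: M·(1, 0, -3) = (-9, 0, 27) = -9·(1, 0, -3).

0, -3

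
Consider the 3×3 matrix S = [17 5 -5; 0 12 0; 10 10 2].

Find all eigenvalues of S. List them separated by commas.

7, 12, 12

The characteristic polynomial is p(λ) = det(λI - S).
Cofactor expansion gives p(λ) = λ^3 - 31λ^2 + 312λ - 1008.
Try λ = 7: p(7) = 0, so 7 is a root.
Dividing by (λ - 7) leaves λ^2 - 24λ + 144.
The quadratic factor is (λ - 12)^2.
Eigenvalues: 7, 12, 12.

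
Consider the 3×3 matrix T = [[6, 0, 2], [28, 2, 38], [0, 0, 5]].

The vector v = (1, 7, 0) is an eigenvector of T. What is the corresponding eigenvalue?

Compute Tv: T·(1, 7, 0) = (6, 42, 0).
Since Tv = λv, compare component 1: 6 = λ·1, so λ = 6.

6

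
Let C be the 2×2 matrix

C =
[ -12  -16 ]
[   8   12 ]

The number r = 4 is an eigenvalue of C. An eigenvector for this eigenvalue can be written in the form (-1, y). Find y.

We need (C - 4I)v = 0.
C - 4I = [[-16, -16], [8, 8]].
Row 1: (-16)·-1 + (-16)·y = 0
Row 2: (8)·-1 + (8)·y = 0
Solving gives y = 1.
Check: C·(-1, 1) = (-4, 4) = 4·(-1, 1).

1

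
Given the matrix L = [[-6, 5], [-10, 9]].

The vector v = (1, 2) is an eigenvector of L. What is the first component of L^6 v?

First find the eigenvalue: Lv = (4, 8) = 4·(1, 2), so λ = 4.
Then L^6 v = λ^6·v = 4^6·(1, 2) = 4096·(1, 2) = (4096, 8192).

4096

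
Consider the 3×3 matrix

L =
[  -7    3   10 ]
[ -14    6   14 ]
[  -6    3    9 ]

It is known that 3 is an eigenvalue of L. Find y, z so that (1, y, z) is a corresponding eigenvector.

0, 1

We need (L - 3I)v = 0.
L - 3I = [[-10, 3, 10], [-14, 3, 14], [-6, 3, 6]].
Row 1: (-10)·1 + (3)·y + (10)·z = 0
Row 2: (-14)·1 + (3)·y + (14)·z = 0
Row 3: (-6)·1 + (3)·y + (6)·z = 0
Solving gives y = 0, z = 1.
Check: L·(1, 0, 1) = (3, 0, 3) = 3·(1, 0, 1).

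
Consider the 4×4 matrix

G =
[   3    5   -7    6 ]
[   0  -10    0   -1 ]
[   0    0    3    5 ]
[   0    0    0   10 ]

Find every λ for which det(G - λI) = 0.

G is upper triangular, so its eigenvalues are the diagonal entries.
Diagonal: 3, -10, 3, 10.

-10, 3, 3, 10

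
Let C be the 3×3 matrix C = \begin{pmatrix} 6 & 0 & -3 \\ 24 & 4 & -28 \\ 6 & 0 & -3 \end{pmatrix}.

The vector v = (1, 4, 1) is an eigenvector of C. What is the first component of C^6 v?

First find the eigenvalue: Cv = (3, 12, 3) = 3·(1, 4, 1), so λ = 3.
Then C^6 v = λ^6·v = 3^6·(1, 4, 1) = 729·(1, 4, 1) = (729, 2916, 729).

729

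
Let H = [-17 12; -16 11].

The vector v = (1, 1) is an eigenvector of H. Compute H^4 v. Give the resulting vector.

(625, 625)

First find the eigenvalue: Hv = (-5, -5) = -5·(1, 1), so λ = -5.
Then H^4 v = λ^4·v = (-5)^4·(1, 1) = 625·(1, 1) = (625, 625).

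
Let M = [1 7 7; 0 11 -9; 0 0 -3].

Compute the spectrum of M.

-3, 1, 11

M is upper triangular, so its eigenvalues are the diagonal entries.
Diagonal: 1, 11, -3.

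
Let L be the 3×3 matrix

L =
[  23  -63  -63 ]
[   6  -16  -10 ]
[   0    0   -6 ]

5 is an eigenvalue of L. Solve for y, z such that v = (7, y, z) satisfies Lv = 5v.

2, 0

We need (L - 5I)v = 0.
L - 5I = [[18, -63, -63], [6, -21, -10], [0, 0, -11]].
Row 1: (18)·7 + (-63)·y + (-63)·z = 0
Row 2: (6)·7 + (-21)·y + (-10)·z = 0
Row 3: (0)·7 + (0)·y + (-11)·z = 0
Solving gives y = 2, z = 0.
Check: L·(7, 2, 0) = (35, 10, 0) = 5·(7, 2, 0).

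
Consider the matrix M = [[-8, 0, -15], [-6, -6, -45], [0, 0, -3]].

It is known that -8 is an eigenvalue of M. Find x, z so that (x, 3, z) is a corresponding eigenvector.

1, 0

We need (M + 8I)v = 0.
M + 8I = [[0, 0, -15], [-6, 2, -45], [0, 0, 5]].
Row 1: (0)·x + (0)·3 + (-15)·z = 0
Row 2: (-6)·x + (2)·3 + (-45)·z = 0
Row 3: (0)·x + (0)·3 + (5)·z = 0
Solving gives x = 1, z = 0.
Check: M·(1, 3, 0) = (-8, -24, 0) = -8·(1, 3, 0).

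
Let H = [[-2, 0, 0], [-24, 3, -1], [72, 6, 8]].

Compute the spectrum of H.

-2, 5, 6

Set up det(tI - H) = 0.
Expanding along the first row, p(t) = t^3 - 9t^2 + 8t + 60.
Rational-root test: t = 6 gives p(6) = 0.
Dividing by (t - 6) leaves t^2 - 3t - 10.
The quadratic factors as (t + 2)·(t - 5).
Eigenvalues: -2, 5, 6.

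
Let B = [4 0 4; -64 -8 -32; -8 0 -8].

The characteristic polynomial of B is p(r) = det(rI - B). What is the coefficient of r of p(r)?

32

p(r) = r^3 + 12r^2 + 32r.
The coefficient of r is 32.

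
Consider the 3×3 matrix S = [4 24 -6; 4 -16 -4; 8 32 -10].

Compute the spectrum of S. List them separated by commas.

Compute the characteristic polynomial p(lambda) = det(lambda·I - S).
Expanding the 3×3 determinant: p(lambda) = lambda^3 + 22·lambda^2 + 136·lambda + 192.
Try lambda = -8: p(-8) = 0, so -8 is a root.
Factor out (lambda + 8): p(lambda) = (lambda + 8)·(lambda^2 + 14·lambda + 24).
The quadratic factors as (lambda + 12)·(lambda + 2).
Eigenvalues: -12, -8, -2.

-12, -8, -2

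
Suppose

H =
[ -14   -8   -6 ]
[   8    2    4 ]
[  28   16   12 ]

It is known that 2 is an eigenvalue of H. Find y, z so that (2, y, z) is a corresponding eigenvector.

We need (H - 2I)v = 0.
H - 2I = [[-16, -8, -6], [8, 0, 4], [28, 16, 10]].
Row 1: (-16)·2 + (-8)·y + (-6)·z = 0
Row 2: (8)·2 + (0)·y + (4)·z = 0
Row 3: (28)·2 + (16)·y + (10)·z = 0
Solving gives y = -1, z = -4.
Check: H·(2, -1, -4) = (4, -2, -8) = 2·(2, -1, -4).

-1, -4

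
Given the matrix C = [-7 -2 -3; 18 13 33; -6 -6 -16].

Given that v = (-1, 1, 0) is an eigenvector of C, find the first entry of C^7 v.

First find the eigenvalue: Cv = (5, -5, 0) = -5·(-1, 1, 0), so λ = -5.
Then C^7 v = λ^7·v = (-5)^7·(-1, 1, 0) = -78125·(-1, 1, 0) = (78125, -78125, 0).

78125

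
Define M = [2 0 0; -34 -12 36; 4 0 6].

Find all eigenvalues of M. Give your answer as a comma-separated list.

-12, 2, 6

Set up det(λI - M) = 0.
Cofactor expansion gives p(λ) = λ^3 + 4λ^2 - 84λ + 144.
Rational-root test: λ = 2 gives p(2) = 0.
Factor out (λ - 2): p(λ) = (λ - 2)·(λ^2 + 6λ - 72).
The quadratic factors as (λ + 12)·(λ - 6).
Eigenvalues: -12, 2, 6.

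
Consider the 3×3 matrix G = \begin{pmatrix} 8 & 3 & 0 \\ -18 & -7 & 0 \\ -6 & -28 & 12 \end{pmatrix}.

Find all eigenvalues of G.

The characteristic polynomial is p(μ) = det(μI - G).
Expanding along the first row, p(μ) = μ^3 - 13μ^2 + 10μ + 24.
Try μ = 2: p(2) = 0, so 2 is a root.
Factor out (μ - 2): p(μ) = (μ - 2)·(μ^2 - 11μ - 12).
The quadratic factors as (μ + 1)·(μ - 12).
Eigenvalues: -1, 2, 12.

-1, 2, 12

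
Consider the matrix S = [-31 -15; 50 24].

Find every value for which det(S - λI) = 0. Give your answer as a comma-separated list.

-6, -1

det(S - lambda·I) = (-31 - lambda)(24 - lambda) - (-15)·(50) = lambda^2 + 7·lambda + 6.
This factors as (lambda + 6)·(lambda + 1) = 0.
Eigenvalues: -6, -1.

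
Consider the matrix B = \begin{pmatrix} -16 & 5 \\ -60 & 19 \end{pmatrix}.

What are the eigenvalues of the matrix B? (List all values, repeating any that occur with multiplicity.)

det(B - sI) = (-16 - s)(19 - s) - (5)·(-60) = s^2 - 3s - 4.
This factors as (s + 1)·(s - 4) = 0.
Eigenvalues: -1, 4.

-1, 4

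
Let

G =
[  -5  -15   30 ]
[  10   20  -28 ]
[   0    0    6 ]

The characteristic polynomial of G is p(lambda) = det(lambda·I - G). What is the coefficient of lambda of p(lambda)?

p(lambda) = lambda^3 - 21·lambda^2 + 140·lambda - 300.
The coefficient of lambda is 140.

140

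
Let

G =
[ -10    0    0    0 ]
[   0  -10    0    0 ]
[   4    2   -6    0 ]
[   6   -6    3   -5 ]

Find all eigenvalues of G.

G is lower triangular, so its eigenvalues are the diagonal entries.
Diagonal: -10, -10, -6, -5.

-10, -10, -6, -5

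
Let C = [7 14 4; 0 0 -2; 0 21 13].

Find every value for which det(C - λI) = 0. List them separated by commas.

The characteristic polynomial is p(μ) = det(μI - C).
Cofactor expansion gives p(μ) = μ^3 - 20μ^2 + 133μ - 294.
Rational-root test: μ = 6 gives p(6) = 0.
Dividing by (μ - 6) leaves μ^2 - 14μ + 49.
The quadratic factor is (μ - 7)^2.
Eigenvalues: 6, 7, 7.

6, 7, 7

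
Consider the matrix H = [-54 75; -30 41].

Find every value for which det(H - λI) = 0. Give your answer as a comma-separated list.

-9, -4

det(H - λI) = (-54 - λ)(41 - λ) - (75)·(-30) = λ^2 + 13λ + 36.
This factors as (λ + 9)·(λ + 4) = 0.
Eigenvalues: -9, -4.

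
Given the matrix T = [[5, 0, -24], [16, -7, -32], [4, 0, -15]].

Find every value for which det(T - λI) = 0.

Compute the characteristic polynomial p(λ) = det(λI - T).
Cofactor expansion gives p(λ) = λ^3 + 17λ^2 + 91λ + 147.
Try λ = -3: p(-3) = 0, so -3 is a root.
Dividing by (λ + 3) leaves λ^2 + 14λ + 49.
The quadratic factor is (λ + 7)^2.
Eigenvalues: -7, -7, -3.

-7, -7, -3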